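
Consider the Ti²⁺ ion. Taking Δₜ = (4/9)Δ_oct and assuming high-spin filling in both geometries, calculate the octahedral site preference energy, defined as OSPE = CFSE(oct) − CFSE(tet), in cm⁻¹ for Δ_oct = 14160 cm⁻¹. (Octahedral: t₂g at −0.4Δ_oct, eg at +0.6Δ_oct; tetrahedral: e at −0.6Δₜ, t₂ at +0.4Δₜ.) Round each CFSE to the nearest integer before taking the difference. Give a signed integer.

-3776

Ti sits in group 4; removing 2 electrons leaves Ti²⁺ with 4 − 2 = 2 d electrons.
Octahedral (high-spin): t2g^2 e_g^0, CFSE = 2(−0.4) + 0(+0.6) = -0.8Δ_oct = -0.8 × 14160 = -11328 cm⁻¹.
Tetrahedral: e^2 t2^0, CFSE = 2(−0.6) + 0(+0.4) = -1.2Δₜ = -1.2 × (4/9) × 14160 = -7552 cm⁻¹.
OSPE = -11328 − (-7552) = -3776 cm⁻¹.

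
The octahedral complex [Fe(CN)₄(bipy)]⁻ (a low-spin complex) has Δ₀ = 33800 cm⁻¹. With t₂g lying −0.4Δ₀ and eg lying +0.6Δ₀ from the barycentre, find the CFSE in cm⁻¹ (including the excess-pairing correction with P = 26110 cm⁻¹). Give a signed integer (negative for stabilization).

Ligand charges: 4×(-1) from CN⁻ and 1×(+0) from bipy sum to -4; with overall charge -1, Fe is +3.
Fe is in group 8, so Fe³⁺ is d⁵ (8 − 3 = 5).
Configuration: t₂g⁵ eg⁰.
CFSE(orbital) = 5×(-0.4Δ₀) + 0×(0.6Δ₀) = -2.0Δ₀; with Δ₀ = 33800 cm⁻¹ that is -67600 cm⁻¹.
Pairing penalty: 2 pairs vs 0 in the high-spin reference → 2 extra × P = 52220 cm⁻¹.
Net CFSE = -67600 + 52220 = -15380 cm⁻¹.

-15380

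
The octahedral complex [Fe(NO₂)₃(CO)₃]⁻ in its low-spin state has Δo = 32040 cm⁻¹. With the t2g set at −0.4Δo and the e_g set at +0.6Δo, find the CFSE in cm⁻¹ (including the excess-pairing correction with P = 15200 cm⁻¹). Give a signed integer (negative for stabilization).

-46496

Ligand charges: 3×(-1) from NO₂⁻ and 3×(+0) from CO sum to -3; with overall charge -1, Fe is +2.
Fe²⁺: group 8, so d-count = 8 − 2 = 6.
Configuration: t2g^6 e_g^0.
Orbital CFSE = 6(-0.4) + 0(0.6) = -2.4Δo = -2.4 × 32040 = -76896 cm⁻¹.
Pairing penalty: 3 pairs vs 1 in the high-spin reference → 2 extra × P = 30400 cm⁻¹.
Combining: -76896 + 30400 = -46496 cm⁻¹.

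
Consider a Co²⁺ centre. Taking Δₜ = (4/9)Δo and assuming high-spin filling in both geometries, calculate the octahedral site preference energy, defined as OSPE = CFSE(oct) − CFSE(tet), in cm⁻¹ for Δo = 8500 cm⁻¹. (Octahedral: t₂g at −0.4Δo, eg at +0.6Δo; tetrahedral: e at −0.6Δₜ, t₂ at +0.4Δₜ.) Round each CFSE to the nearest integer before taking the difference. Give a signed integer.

-2267

Co is in group 9, so Co²⁺ is d⁷ (9 − 2 = 7).
Octahedral (high-spin): t₂g⁵ eg², CFSE = 5(−0.4) + 2(+0.6) = -0.8Δo = -0.8 × 8500 = -6800 cm⁻¹.
Tetrahedral: e⁴ t₂³, CFSE = 4(−0.6) + 3(+0.4) = -1.2Δₜ = -1.2 × (4/9) × 8500 = -4533 cm⁻¹.
OSPE = -6800 − (-4533) = -2267 cm⁻¹.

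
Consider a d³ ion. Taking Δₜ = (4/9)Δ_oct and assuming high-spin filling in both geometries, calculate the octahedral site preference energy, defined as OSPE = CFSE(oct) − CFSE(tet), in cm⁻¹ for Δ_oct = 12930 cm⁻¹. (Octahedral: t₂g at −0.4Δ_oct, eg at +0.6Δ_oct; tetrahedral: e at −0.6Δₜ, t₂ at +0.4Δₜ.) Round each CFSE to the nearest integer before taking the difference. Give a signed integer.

-10919

Octahedral high-spin t2g^3 e_g^0: CFSE = -1.2 × 12930 = -15516 cm⁻¹.
Tetrahedral e^2 t2^1 gives -0.8Δₜ = -0.8 × (4/9) × 12930 = -4597 cm⁻¹.
Subtracting, OSPE = -15516 − (-4597) = -10919 cm⁻¹.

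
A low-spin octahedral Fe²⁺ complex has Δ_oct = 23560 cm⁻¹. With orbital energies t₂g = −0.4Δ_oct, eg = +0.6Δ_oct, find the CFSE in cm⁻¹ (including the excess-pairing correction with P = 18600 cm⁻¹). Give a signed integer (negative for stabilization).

-19344

Fe sits in group 8; removing 2 electrons leaves Fe²⁺ with 8 − 2 = 6 d electrons.
Configuration: t₂g⁶ eg⁰.
Orbital CFSE = 6(-0.4) + 0(0.6) = -2.4Δ_oct = -2.4 × 23560 = -56544 cm⁻¹.
Pairing penalty: 3 pairs vs 1 in the high-spin reference → 2 extra × P = 37200 cm⁻¹.
Combining: -56544 + 37200 = -19344 cm⁻¹.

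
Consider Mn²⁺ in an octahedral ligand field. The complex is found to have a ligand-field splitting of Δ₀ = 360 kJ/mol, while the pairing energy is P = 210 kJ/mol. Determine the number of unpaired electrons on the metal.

1

Mn sits in group 7; removing 2 electrons leaves Mn²⁺ with 7 − 2 = 5 d electrons.
Δ₀ > P, so pairing is preferred: the ground state is low-spin.
Configuration: t2g^5 e_g^0.
Unpaired electrons: 1.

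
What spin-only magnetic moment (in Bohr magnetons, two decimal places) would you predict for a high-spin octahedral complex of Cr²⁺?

Cr is in group 6, so Cr²⁺ is d⁴ (6 − 2 = 4).
Configuration: t₂g³ eg¹ → 4 unpaired electrons.
μ(spin-only) = √[4(4+2)] = √24 ≈ 4.90 Bohr magnetons.

4.90 Bohr magnetons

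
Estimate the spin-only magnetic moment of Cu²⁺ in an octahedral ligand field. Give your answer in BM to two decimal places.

1.73 BM

Group 11 minus oxidation state +2 gives a d⁹ configuration for Cu²⁺.
Configuration: t2g^6 e_g^3 → 1 unpaired electron.
μ(spin-only) = √[1(1+2)] = √3 ≈ 1.73 BM.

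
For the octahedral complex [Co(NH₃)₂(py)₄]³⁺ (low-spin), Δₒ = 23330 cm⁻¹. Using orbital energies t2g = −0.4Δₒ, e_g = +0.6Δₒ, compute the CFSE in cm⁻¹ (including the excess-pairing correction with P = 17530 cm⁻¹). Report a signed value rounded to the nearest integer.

Ligand charges: 2×(+0) from NH₃ and 4×(+0) from py sum to +0; with overall charge +3, Co is +3.
Co is in group 9, so Co³⁺ is d⁶ (9 − 3 = 6).
Electron filling gives t2g^6 e_g^0.
CFSE(orbital) = 6×(-0.4Δₒ) + 0×(0.6Δₒ) = -2.4Δₒ; with Δₒ = 23330 cm⁻¹ that is -55992 cm⁻¹.
High-spin d⁶ would be t2g^4 e_g^2 with 1 pair; low-spin has 3, so 2 excess pairs cost +2P = +35060 cm⁻¹.
Net CFSE = -55992 + 35060 = -20932 cm⁻¹.

-20932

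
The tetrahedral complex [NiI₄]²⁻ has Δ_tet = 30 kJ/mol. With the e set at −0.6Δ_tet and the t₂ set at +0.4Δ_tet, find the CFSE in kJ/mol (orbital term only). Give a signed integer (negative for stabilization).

Each I⁻ contributes -1; 4 × (-1) = -4. With overall charge -2, Ni is in the +2 oxidation state.
Ni²⁺: group 10, so d-count = 10 − 2 = 8.
Tetrahedral splitting is small, so the complex is high-spin.
Configuration: e⁴ t₂⁴.
Orbital CFSE = 4(-0.6) + 4(0.4) = -0.8Δ_tet = -0.8 × 30 = -24 kJ/mol.

-24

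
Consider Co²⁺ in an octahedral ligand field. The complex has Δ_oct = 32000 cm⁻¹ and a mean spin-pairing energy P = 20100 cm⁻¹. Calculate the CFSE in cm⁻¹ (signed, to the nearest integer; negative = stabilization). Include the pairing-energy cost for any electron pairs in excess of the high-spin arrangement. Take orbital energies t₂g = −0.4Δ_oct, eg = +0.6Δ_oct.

Group 9 minus oxidation state +2 gives a d⁷ configuration for Co²⁺.
Since Δ_oct = 32000 cm⁻¹ > P = 20100 cm⁻¹, the complex adopts the low-spin configuration.
Filling d⁷ accordingly: t₂g⁶ eg¹.
Orbital CFSE = -1.8Δ_oct = -1.8 × 32000 = -57600 cm⁻¹.
Excess pairs vs high-spin: 3 − 2 = 1; pairing cost = +20100 cm⁻¹.
Net CFSE = -57600 + 20100 = -37500 cm⁻¹.

-37500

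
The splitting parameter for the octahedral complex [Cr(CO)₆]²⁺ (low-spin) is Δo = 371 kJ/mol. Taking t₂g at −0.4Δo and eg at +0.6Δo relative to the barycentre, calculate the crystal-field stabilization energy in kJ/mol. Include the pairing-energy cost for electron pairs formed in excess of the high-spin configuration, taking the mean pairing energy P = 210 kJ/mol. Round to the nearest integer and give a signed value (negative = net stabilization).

CO is neutral, so the +2 overall charge sits on Cr: oxidation state +2.
Cr is in group 6, so Cr²⁺ is d⁴ (6 − 2 = 4).
Configuration: t₂g⁴ eg⁰.
CFSE(orbital) = 4×(-0.4Δo) + 0×(0.6Δo) = -1.6Δo; with Δo = 371 kJ/mol that is -594 kJ/mol.
Pairing penalty: 1 pair vs 0 in the high-spin reference → 1 extra × P = 210 kJ/mol.
Overall CFSE = -594 + 210 = -384 kJ/mol.

-384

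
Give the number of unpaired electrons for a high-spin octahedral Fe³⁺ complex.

Fe sits in group 8; removing 3 electrons leaves Fe³⁺ with 8 − 3 = 5 d electrons.
Configuration: t₂g³ eg², giving 5 unpaired electrons.

5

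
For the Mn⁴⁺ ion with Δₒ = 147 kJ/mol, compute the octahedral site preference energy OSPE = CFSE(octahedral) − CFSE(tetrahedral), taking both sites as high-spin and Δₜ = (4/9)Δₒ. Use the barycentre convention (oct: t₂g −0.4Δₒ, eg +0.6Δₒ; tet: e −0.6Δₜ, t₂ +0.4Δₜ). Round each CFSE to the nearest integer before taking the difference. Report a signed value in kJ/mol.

Group 7 minus oxidation state +4 gives a d³ configuration for Mn⁴⁺.
Octahedral high-spin t2g^3 e_g^0: CFSE = -1.2 × 147 = -176 kJ/mol.
Tetrahedral e^2 t2^1 gives -0.8Δₜ = -0.8 × (4/9) × 147 = -52 kJ/mol.
OSPE = -176 − (-52) = -124 kJ/mol.

-124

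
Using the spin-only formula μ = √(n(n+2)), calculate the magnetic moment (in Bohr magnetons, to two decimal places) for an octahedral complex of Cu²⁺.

1.73 Bohr magnetons

Cu sits in group 11; removing 2 electrons leaves Cu²⁺ with 11 − 2 = 9 d electrons.
For octahedral d⁹ the high- and low-spin configurations coincide.
Configuration: t2g^6 e_g^3 → 1 unpaired electron.
μ(spin-only) = √[1(1+2)] = √3 ≈ 1.73 Bohr magnetons.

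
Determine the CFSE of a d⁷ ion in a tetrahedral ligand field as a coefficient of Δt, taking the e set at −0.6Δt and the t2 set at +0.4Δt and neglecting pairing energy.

-1.2 Δt

Tetrahedral splitting is small, so the complex is high-spin.
Configuration: e^4 t2^3.
CFSE = 4(-0.6Δt) + 3(0.4Δt) = -2.4Δt + 1.2Δt = -1.2Δt.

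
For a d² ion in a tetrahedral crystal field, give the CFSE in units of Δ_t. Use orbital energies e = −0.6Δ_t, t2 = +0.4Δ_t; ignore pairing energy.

-1.2 Δ_t

Tetrahedral fields are weak (Δₜ ≈ 4/9 Δₒ), so electrons fill high-spin.
Configuration: e^2 t2^0.
CFSE = 2(-0.6Δ_t) + 0(0.4Δ_t) = -1.2Δ_t + 0.0Δ_t = -1.2Δ_t.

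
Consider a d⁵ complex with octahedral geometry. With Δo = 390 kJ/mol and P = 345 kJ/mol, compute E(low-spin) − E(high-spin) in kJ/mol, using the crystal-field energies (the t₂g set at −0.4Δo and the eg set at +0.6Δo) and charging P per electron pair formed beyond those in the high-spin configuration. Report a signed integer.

High-spin: t₂g³ eg², CFSE = 0.0Δo = 0 kJ/mol.
For low-spin the configuration is t₂g⁵ eg⁰: orbital energy -2.0 × 390 = -780 kJ/mol, and 2 additional pairs relative to high-spin add 690 kJ/mol, giving -90 kJ/mol.
Thus E(LS) − E(HS) = -90 kJ/mol.

-90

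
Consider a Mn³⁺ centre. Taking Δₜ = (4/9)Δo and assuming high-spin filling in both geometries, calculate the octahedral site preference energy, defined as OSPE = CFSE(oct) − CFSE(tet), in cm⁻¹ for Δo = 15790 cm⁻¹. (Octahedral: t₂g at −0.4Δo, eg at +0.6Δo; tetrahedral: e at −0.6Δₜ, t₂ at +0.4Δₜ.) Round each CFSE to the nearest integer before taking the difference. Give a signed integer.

-6667

Mn³⁺: group 7, so d-count = 7 − 3 = 4.
Octahedral high-spin t2g^3 e_g^1: CFSE = -0.6 × 15790 = -9474 cm⁻¹.
In a tetrahedral site the filling is e^2 t2^2: CFSE(tet) = -0.4Δₜ = -0.4 × (4/9)(15790) = -2807 cm⁻¹.
Subtracting, OSPE = -9474 − (-2807) = -6667 cm⁻¹.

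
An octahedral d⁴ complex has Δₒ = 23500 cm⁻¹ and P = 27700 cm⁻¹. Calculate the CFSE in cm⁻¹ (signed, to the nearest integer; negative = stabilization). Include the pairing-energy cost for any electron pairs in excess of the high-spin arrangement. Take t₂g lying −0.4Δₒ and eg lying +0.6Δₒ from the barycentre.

With Δₒ < P the complex is high-spin.
That gives t₂g³ eg¹.
Orbital CFSE = -0.6Δₒ = -0.6 × 23500 = -14100 cm⁻¹.
High-spin has no excess pairs, so no pairing correction applies.

-14100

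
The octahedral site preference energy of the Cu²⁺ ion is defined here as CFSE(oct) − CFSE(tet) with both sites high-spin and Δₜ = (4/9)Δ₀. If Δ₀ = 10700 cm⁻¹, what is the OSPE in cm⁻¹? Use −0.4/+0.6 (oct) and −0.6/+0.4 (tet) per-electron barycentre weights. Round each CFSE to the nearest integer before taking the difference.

Cu²⁺: group 11, so d-count = 11 − 2 = 9.
Octahedral (high-spin): t2g^6 e_g^3, CFSE = 6(−0.4) + 3(+0.6) = -0.6Δ₀ = -0.6 × 10700 = -6420 cm⁻¹.
In a tetrahedral site the filling is e^4 t2^5: CFSE(tet) = -0.4Δₜ = -0.4 × (4/9)(10700) = -1902 cm⁻¹.
OSPE = -6420 − (-1902) = -4518 cm⁻¹.

-4518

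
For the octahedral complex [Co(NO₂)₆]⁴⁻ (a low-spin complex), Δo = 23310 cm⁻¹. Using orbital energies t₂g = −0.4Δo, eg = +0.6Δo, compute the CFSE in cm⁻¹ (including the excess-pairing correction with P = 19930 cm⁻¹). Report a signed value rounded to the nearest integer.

-22028

Each NO₂⁻ contributes -1; 6 × (-1) = -6. With overall charge -4, Co is in the +2 oxidation state.
Co is in group 9, so Co²⁺ is d⁷ (9 − 2 = 7).
Electron filling gives t₂g⁶ eg¹.
The orbital stabilization is -1.8Δo = -1.8 × 23310 = -41958 cm⁻¹.
High-spin d⁷ would be t₂g⁵ eg² with 2 pairs; low-spin has 3, so 1 excess pair costs +1P = +19930 cm⁻¹.
Overall CFSE = -41958 + 19930 = -22028 cm⁻¹.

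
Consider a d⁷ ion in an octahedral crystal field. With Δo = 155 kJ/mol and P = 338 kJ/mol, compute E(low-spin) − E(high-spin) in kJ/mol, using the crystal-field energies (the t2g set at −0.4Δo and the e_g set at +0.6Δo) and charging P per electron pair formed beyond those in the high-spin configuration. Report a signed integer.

High-spin: t2g^5 e_g^2, CFSE = -0.8Δo = -124 kJ/mol.
Low-spin t2g^6 e_g^1 gives -1.8Δo = -279 kJ/mol, but forming 1 extra pair costs 1P = 338 kJ/mol, so E(LS) = -279 + 338 = 59 kJ/mol.
E(LS) − E(HS) = 59 − (-124) = 183 kJ/mol.

183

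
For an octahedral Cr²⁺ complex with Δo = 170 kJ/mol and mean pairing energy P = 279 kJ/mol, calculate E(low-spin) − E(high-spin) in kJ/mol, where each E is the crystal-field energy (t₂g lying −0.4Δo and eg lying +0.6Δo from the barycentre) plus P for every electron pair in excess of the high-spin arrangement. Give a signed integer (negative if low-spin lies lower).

Cr²⁺: group 6, so d-count = 6 − 2 = 4.
In the high-spin limit (t₂g³ eg¹) the orbital term is -0.6Δo = -102 kJ/mol, with no excess pairing.
Low-spin: t₂g⁴ eg⁰, orbital CFSE = -1.6Δo = -272 kJ/mol; plus 1 excess pair × P = +279 kJ/mol; total 7 kJ/mol.
E(LS) − E(HS) = 7 − (-102) = 109 kJ/mol.

109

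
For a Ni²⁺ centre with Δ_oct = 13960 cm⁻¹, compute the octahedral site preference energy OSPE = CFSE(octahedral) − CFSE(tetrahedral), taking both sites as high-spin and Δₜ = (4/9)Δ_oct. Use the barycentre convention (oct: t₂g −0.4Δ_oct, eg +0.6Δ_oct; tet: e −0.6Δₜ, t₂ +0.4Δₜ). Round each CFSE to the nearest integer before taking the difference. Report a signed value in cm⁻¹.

Ni is in group 10, so Ni²⁺ is d⁸ (10 − 2 = 8).
Octahedral high-spin t₂g⁶ eg²: CFSE = -1.2 × 13960 = -16752 cm⁻¹.
Tetrahedral e⁴ t₂⁴ gives -0.8Δₜ = -0.8 × (4/9) × 13960 = -4964 cm⁻¹.
OSPE = CFSE(oct) − CFSE(tet) = -16752 − (-4964) = -11788 cm⁻¹.

-11788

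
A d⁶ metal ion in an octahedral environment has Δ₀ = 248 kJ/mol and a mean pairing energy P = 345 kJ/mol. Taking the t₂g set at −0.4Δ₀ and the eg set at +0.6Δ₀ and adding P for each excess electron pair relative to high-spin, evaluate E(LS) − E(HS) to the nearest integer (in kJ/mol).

194

High-spin: t₂g⁴ eg², CFSE = -0.4Δ₀ = -99 kJ/mol.
Low-spin t₂g⁶ eg⁰ gives -2.4Δ₀ = -595 kJ/mol, but forming 2 extra pairs costs 2P = 690 kJ/mol, so E(LS) = -595 + 690 = 95 kJ/mol.
E(LS) − E(HS) = 95 − (-99) = 194 kJ/mol.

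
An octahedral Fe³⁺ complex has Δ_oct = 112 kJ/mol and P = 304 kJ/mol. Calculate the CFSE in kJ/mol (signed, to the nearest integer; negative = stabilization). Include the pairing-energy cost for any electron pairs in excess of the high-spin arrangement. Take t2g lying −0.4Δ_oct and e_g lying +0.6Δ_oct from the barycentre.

0

Fe is in group 8, so Fe³⁺ is d⁵ (8 − 3 = 5).
With Δ_oct < P the complex is high-spin.
That gives t2g^3 e_g^2.
Orbital CFSE = 0.0Δ_oct = 0.0 × 112 = 0 kJ/mol.
High-spin has no excess pairs, so no pairing correction applies.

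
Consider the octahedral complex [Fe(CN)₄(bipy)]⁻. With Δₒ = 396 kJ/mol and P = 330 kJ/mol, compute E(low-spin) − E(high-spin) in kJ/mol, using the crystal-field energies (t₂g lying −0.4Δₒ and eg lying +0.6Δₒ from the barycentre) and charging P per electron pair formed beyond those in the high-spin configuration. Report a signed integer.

-132

Ligand charges: 4×(-1) from CN⁻ and 1×(+0) from bipy sum to -4; with overall charge -1, Fe is +3.
Group 8 minus oxidation state +3 gives a d⁵ configuration for Fe³⁺.
In the high-spin limit (t₂g³ eg²) the orbital term is 0.0Δₒ = 0 kJ/mol, with no excess pairing.
Low-spin t₂g⁵ eg⁰ gives -2.0Δₒ = -792 kJ/mol, but forming 2 extra pairs costs 2P = 660 kJ/mol, so E(LS) = -792 + 660 = -132 kJ/mol.
The difference is -132 − (0) = -132 kJ/mol, so low-spin lies lower.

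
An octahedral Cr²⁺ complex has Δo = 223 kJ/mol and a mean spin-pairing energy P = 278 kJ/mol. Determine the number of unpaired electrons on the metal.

Group 6 minus oxidation state +2 gives a d⁴ configuration for Cr²⁺.
Since Δo = 223 kJ/mol < P = 278 kJ/mol, the complex adopts the high-spin configuration.
That gives t2g^3 e_g^1.
Unpaired electrons: 4.

4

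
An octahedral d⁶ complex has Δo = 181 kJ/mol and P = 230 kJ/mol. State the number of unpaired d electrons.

4

Since Δo = 181 kJ/mol < P = 230 kJ/mol, the complex adopts the high-spin configuration.
Filling d⁶ accordingly: t2g^4 e_g^2.
Unpaired electrons: 4.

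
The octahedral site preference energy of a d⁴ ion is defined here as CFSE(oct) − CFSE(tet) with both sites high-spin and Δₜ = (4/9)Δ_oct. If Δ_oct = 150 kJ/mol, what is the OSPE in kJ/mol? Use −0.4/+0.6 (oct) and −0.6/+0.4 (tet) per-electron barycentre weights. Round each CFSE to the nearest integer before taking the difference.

Octahedral (high-spin): t2g^3 e_g^1, CFSE = 3(−0.4) + 1(+0.6) = -0.6Δ_oct = -0.6 × 150 = -90 kJ/mol.
Tetrahedral e^2 t2^2 gives -0.4Δₜ = -0.4 × (4/9) × 150 = -27 kJ/mol.
OSPE = -90 − (-27) = -63 kJ/mol.

-63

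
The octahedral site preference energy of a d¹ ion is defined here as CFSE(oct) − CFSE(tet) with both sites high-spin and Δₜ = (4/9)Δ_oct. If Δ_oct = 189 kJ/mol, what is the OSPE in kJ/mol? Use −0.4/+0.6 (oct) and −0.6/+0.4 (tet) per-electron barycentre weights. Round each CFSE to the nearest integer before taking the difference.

Octahedral (high-spin): t2g^1 e_g^0, CFSE = 1(−0.4) + 0(+0.6) = -0.4Δ_oct = -0.4 × 189 = -76 kJ/mol.
In a tetrahedral site the filling is e^1 t2^0: CFSE(tet) = -0.6Δₜ = -0.6 × (4/9)(189) = -50 kJ/mol.
OSPE = -76 − (-50) = -26 kJ/mol.

-26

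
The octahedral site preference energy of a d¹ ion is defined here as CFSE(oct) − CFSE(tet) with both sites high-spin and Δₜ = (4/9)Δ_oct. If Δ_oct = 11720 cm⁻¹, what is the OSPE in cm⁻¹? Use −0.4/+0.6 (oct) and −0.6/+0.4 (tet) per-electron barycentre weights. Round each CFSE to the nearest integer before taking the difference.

Octahedral high-spin t₂g¹ eg⁰: CFSE = -0.4 × 11720 = -4688 cm⁻¹.
Tetrahedral: e¹ t₂⁰, CFSE = 1(−0.6) + 0(+0.4) = -0.6Δₜ = -0.6 × (4/9) × 11720 = -3125 cm⁻¹.
OSPE = -4688 − (-3125) = -1563 cm⁻¹.

-1563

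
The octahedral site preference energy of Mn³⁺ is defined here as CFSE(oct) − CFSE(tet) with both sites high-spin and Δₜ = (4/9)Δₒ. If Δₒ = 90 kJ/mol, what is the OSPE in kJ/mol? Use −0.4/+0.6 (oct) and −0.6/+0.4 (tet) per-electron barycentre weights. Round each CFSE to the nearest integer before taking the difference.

Group 7 minus oxidation state +3 gives a d⁴ configuration for Mn³⁺.
In an octahedral site d⁴ (HS) is t₂g³ eg¹, giving CFSE(oct) = -0.6Δₒ = -54 kJ/mol.
Tetrahedral: e² t₂², CFSE = 2(−0.6) + 2(+0.4) = -0.4Δₜ = -0.4 × (4/9) × 90 = -16 kJ/mol.
Subtracting, OSPE = -54 − (-16) = -38 kJ/mol.

-38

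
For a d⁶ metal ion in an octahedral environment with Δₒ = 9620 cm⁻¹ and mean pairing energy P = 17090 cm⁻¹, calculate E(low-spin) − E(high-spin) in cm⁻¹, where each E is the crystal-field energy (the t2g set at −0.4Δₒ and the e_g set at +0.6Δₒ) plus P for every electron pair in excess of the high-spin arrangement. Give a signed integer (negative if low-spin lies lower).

In the high-spin limit (t2g^4 e_g^2) the orbital term is -0.4Δₒ = -3848 cm⁻¹, with no excess pairing.
For low-spin the configuration is t2g^6 e_g^0: orbital energy -2.4 × 9620 = -23088 cm⁻¹, and 2 additional pairs relative to high-spin add 34180 cm⁻¹, giving 11092 cm⁻¹.
Thus E(LS) − E(HS) = 14940 cm⁻¹.

14940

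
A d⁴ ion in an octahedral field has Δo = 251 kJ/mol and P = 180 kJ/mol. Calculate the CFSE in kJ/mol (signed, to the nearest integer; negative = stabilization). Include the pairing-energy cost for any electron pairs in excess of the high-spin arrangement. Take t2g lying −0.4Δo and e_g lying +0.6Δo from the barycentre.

With Δo > P the complex is low-spin.
That gives t2g^4 e_g^0.
Orbital CFSE = -1.6Δo = -1.6 × 251 = -402 kJ/mol.
Excess pairs vs high-spin: 1 − 0 = 1; pairing cost = +180 kJ/mol.
Net CFSE = -402 + 180 = -222 kJ/mol.

-222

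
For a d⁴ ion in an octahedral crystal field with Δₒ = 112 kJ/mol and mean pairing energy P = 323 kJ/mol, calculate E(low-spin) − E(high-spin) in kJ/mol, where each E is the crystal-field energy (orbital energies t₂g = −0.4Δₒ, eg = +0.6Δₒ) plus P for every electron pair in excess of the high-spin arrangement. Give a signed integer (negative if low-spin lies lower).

High-spin d⁴ fills as t₂g³ eg¹ with CFSE 3(−0.4) + 1(+0.6) = -0.6Δₒ = -67 kJ/mol.
For low-spin the configuration is t₂g⁴ eg⁰: orbital energy -1.6 × 112 = -179 kJ/mol, and 1 additional pair relative to high-spin adds 323 kJ/mol, giving 144 kJ/mol.
E(LS) − E(HS) = 144 − (-67) = 211 kJ/mol.

211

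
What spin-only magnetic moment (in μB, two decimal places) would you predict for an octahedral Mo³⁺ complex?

3.87 μB

Mo³⁺: group 6, so d-count = 6 − 3 = 3.
Configuration: t₂g³ eg⁰ → 3 unpaired electrons.
μ(spin-only) = √[3(3+2)] = √15 ≈ 3.87 μB.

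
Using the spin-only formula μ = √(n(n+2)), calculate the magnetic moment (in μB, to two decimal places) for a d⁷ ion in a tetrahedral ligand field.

3.87 μB

Tetrahedral fields are weak (Δₜ ≈ 4/9 Δₒ), so electrons fill high-spin.
Configuration: e⁴ t₂³ → 3 unpaired electrons.
μ(spin-only) = √[3(3+2)] = √15 ≈ 3.87 μB.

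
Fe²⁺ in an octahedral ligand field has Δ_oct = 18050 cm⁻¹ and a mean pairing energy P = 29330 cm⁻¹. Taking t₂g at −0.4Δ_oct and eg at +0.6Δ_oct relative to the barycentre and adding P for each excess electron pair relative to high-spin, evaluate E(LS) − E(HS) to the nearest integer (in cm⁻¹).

22560

Fe²⁺: group 8, so d-count = 8 − 2 = 6.
High-spin d⁶ fills as t₂g⁴ eg² with CFSE 4(−0.4) + 2(+0.6) = -0.4Δ_oct = -7220 cm⁻¹.
Low-spin: t₂g⁶ eg⁰, orbital CFSE = -2.4Δ_oct = -43320 cm⁻¹; plus 2 excess pairs × P = +58660 cm⁻¹; total 15340 cm⁻¹.
Thus E(LS) − E(HS) = 22560 cm⁻¹.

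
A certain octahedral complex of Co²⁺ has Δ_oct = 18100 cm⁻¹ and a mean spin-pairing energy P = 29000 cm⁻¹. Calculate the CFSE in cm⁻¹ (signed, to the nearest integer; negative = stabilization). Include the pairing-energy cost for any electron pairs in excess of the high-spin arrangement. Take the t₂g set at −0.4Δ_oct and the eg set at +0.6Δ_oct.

Group 9 minus oxidation state +2 gives a d⁷ configuration for Co²⁺.
With Δ_oct < P the complex is high-spin.
That gives t₂g⁵ eg².
Orbital CFSE = -0.8Δ_oct = -0.8 × 18100 = -14480 cm⁻¹.
High-spin has no excess pairs, so no pairing correction applies.

-14480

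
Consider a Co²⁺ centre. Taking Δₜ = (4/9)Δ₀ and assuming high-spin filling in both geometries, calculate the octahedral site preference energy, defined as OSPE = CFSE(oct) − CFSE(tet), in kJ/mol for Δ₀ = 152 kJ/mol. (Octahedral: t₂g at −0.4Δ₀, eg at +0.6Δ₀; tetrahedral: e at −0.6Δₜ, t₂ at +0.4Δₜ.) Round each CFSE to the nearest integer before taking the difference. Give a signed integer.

-41

Co is in group 9, so Co²⁺ is d⁷ (9 − 2 = 7).
Octahedral (high-spin): t2g^5 e_g^2, CFSE = 5(−0.4) + 2(+0.6) = -0.8Δ₀ = -0.8 × 152 = -122 kJ/mol.
Tetrahedral e^4 t2^3 gives -1.2Δₜ = -1.2 × (4/9) × 152 = -81 kJ/mol.
OSPE = CFSE(oct) − CFSE(tet) = -122 − (-81) = -41 kJ/mol.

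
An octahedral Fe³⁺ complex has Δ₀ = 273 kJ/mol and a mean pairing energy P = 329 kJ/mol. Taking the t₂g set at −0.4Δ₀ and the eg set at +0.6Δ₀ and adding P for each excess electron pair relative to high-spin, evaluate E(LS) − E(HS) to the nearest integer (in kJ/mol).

Fe³⁺: group 8, so d-count = 8 − 3 = 5.
High-spin d⁵ fills as t₂g³ eg² with CFSE 3(−0.4) + 2(+0.6) = 0.0Δ₀ = 0 kJ/mol.
Low-spin t₂g⁵ eg⁰ gives -2.0Δ₀ = -546 kJ/mol, but forming 2 extra pairs costs 2P = 658 kJ/mol, so E(LS) = -546 + 658 = 112 kJ/mol.
Thus E(LS) − E(HS) = 112 kJ/mol.

112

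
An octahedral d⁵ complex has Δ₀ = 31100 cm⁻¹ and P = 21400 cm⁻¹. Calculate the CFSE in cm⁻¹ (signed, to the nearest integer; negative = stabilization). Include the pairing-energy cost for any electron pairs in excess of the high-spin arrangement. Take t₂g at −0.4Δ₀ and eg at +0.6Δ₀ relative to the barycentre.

With Δ₀ > P the complex is low-spin.
That gives t₂g⁵ eg⁰.
Orbital CFSE = -2.0Δ₀ = -2.0 × 31100 = -62200 cm⁻¹.
Excess pairs vs high-spin: 2 − 0 = 2; pairing cost = +42800 cm⁻¹.
Net CFSE = -62200 + 42800 = -19400 cm⁻¹.

-19400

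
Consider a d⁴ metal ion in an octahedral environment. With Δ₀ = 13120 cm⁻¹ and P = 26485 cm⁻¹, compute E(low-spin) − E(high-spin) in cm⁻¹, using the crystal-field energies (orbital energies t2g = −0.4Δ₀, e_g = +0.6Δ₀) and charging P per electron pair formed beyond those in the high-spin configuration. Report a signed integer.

High-spin: t2g^3 e_g^1, CFSE = -0.6Δ₀ = -7872 cm⁻¹.
For low-spin the configuration is t2g^4 e_g^0: orbital energy -1.6 × 13120 = -20992 cm⁻¹, and 1 additional pair relative to high-spin adds 26485 cm⁻¹, giving 5493 cm⁻¹.
Thus E(LS) − E(HS) = 13365 cm⁻¹.

13365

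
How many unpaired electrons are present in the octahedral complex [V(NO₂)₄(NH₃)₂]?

Ligand charges: 4×(-1) from NO₂⁻ and 2×(+0) from NH₃ sum to -4; with overall charge +0, V is +4.
Group 5 minus oxidation state +4 gives a d¹ configuration for V⁴⁺.
Configuration: t2g^1 e_g^0, giving 1 unpaired electron.

1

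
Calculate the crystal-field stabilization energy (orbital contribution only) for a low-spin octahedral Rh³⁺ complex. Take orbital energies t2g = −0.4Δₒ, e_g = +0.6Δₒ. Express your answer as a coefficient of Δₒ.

Rh³⁺: group 9, so d-count = 9 − 3 = 6.
Configuration: t2g^6 e_g^0.
CFSE = 6(-0.4Δₒ) + 0(0.6Δₒ) = -2.4Δₒ + 0.0Δₒ = -2.4Δₒ.

-2.4 Δₒ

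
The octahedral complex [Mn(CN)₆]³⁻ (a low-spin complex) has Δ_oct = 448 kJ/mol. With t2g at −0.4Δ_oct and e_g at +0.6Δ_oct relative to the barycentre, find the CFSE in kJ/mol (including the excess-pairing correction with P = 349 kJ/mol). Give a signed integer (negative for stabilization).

-368

Each CN⁻ contributes -1; 6 × (-1) = -6. With overall charge -3, Mn is in the +3 oxidation state.
Mn sits in group 7; removing 3 electrons leaves Mn³⁺ with 7 − 3 = 4 d electrons.
Configuration: t2g^4 e_g^0.
The orbital stabilization is -1.6Δ_oct = -1.6 × 448 = -717 kJ/mol.
Pairing penalty: 1 pair vs 0 in the high-spin reference → 1 extra × P = 349 kJ/mol.
Overall CFSE = -717 + 349 = -368 kJ/mol.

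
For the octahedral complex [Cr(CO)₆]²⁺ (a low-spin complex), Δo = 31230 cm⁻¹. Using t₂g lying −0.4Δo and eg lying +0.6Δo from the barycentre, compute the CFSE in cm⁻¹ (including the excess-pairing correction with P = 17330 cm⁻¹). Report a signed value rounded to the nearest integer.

-32638

CO is neutral, so the +2 overall charge sits on Cr: oxidation state +2.
Cr sits in group 6; removing 2 electrons leaves Cr²⁺ with 6 − 2 = 4 d electrons.
Electron filling gives t₂g⁴ eg⁰.
Orbital CFSE = 4(-0.4) + 0(0.6) = -1.6Δo = -1.6 × 31230 = -49968 cm⁻¹.
High-spin d⁴ would be t₂g³ eg¹ with 0 pairs; low-spin has 1, so 1 excess pair costs +1P = +17330 cm⁻¹.
Combining: -49968 + 17330 = -32638 cm⁻¹.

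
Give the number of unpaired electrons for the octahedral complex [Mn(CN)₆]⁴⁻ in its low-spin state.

1

Each CN⁻ contributes -1; 6 × (-1) = -6. With overall charge -4, Mn is in the +2 oxidation state.
Group 7 minus oxidation state +2 gives a d⁵ configuration for Mn²⁺.
Configuration: t₂g⁵ eg⁰, giving 1 unpaired electron.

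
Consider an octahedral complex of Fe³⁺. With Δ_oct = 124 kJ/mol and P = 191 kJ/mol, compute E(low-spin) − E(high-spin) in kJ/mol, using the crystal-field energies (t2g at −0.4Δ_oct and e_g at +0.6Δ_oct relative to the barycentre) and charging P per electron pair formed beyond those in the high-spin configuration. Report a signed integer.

Fe³⁺: group 8, so d-count = 8 − 3 = 5.
In the high-spin limit (t2g^3 e_g^2) the orbital term is 0.0Δ_oct = 0 kJ/mol, with no excess pairing.
For low-spin the configuration is t2g^5 e_g^0: orbital energy -2.0 × 124 = -248 kJ/mol, and 2 additional pairs relative to high-spin add 382 kJ/mol, giving 134 kJ/mol.
E(LS) − E(HS) = 134 − (0) = 134 kJ/mol.

134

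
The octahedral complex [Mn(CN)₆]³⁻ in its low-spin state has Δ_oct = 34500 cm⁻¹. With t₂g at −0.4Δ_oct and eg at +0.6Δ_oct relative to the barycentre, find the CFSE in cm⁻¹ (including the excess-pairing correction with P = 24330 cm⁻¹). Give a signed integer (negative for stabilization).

-30870

Each CN⁻ contributes -1; 6 × (-1) = -6. With overall charge -3, Mn is in the +3 oxidation state.
Mn sits in group 7; removing 3 electrons leaves Mn³⁺ with 7 − 3 = 4 d electrons.
Configuration: t₂g⁴ eg⁰.
The orbital stabilization is -1.6Δ_oct = -1.6 × 34500 = -55200 cm⁻¹.
Pairing penalty: 1 pair vs 0 in the high-spin reference → 1 extra × P = 24330 cm⁻¹.
Net CFSE = -55200 + 24330 = -30870 cm⁻¹.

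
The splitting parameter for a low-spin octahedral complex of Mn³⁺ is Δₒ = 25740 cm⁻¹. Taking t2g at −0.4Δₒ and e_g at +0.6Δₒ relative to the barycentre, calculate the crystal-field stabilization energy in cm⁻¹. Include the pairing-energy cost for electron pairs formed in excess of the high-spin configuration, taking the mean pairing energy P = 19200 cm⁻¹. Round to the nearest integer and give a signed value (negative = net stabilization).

-21984

Mn sits in group 7; removing 3 electrons leaves Mn³⁺ with 7 − 3 = 4 d electrons.
Configuration: t2g^4 e_g^0.
Orbital CFSE = 4(-0.4) + 0(0.6) = -1.6Δₒ = -1.6 × 25740 = -41184 cm⁻¹.
High-spin d⁴ would be t2g^3 e_g^1 with 0 pairs; low-spin has 1, so 1 excess pair costs +1P = +19200 cm⁻¹.
Combining: -41184 + 19200 = -21984 cm⁻¹.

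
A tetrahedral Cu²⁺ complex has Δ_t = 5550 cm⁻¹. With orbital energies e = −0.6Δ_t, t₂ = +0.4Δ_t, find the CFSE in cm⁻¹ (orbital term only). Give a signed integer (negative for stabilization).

Group 11 minus oxidation state +2 gives a d⁹ configuration for Cu²⁺.
With tetrahedral geometry the complex is necessarily high-spin.
The d⁹ electrons fill as e⁴ t₂⁵.
The orbital stabilization is -0.4Δ_t = -0.4 × 5550 = -2220 cm⁻¹.

-2220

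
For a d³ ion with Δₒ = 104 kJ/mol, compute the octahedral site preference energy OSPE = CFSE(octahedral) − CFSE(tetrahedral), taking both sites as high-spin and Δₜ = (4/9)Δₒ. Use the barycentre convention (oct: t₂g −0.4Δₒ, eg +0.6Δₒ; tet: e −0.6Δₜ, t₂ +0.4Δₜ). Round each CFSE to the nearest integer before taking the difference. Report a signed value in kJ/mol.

-88

Octahedral high-spin t₂g³ eg⁰: CFSE = -1.2 × 104 = -125 kJ/mol.
Tetrahedral: e² t₂¹, CFSE = 2(−0.6) + 1(+0.4) = -0.8Δₜ = -0.8 × (4/9) × 104 = -37 kJ/mol.
OSPE = -125 − (-37) = -88 kJ/mol.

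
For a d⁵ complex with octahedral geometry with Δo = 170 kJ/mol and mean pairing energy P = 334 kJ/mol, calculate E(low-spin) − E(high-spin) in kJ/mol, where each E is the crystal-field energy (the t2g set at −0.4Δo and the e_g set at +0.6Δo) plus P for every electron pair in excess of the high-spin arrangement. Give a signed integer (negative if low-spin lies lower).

High-spin d⁵ fills as t2g^3 e_g^2 with CFSE 3(−0.4) + 2(+0.6) = 0.0Δo = 0 kJ/mol.
Low-spin: t2g^5 e_g^0, orbital CFSE = -2.0Δo = -340 kJ/mol; plus 2 excess pairs × P = +668 kJ/mol; total 328 kJ/mol.
Thus E(LS) − E(HS) = 328 kJ/mol.

328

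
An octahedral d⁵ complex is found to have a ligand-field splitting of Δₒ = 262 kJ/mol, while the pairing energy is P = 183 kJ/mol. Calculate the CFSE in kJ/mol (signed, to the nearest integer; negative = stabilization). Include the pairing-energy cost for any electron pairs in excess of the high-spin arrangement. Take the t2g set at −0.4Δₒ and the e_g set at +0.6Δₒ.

Here Δₒ > P (262 > 183), so the low-spin state is favoured.
That gives t2g^5 e_g^0.
Orbital CFSE = -2.0Δₒ = -2.0 × 262 = -524 kJ/mol.
Excess pairs vs high-spin: 2 − 0 = 2; pairing cost = +366 kJ/mol.
Net CFSE = -524 + 366 = -158 kJ/mol.

-158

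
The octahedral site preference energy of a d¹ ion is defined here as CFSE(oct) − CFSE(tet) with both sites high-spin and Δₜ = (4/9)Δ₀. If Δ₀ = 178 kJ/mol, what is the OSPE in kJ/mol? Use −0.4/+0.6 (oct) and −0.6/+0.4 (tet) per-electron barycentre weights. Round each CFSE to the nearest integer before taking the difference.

Octahedral (high-spin): t₂g¹ eg⁰, CFSE = 1(−0.4) + 0(+0.6) = -0.4Δ₀ = -0.4 × 178 = -71 kJ/mol.
Tetrahedral: e¹ t₂⁰, CFSE = 1(−0.6) + 0(+0.4) = -0.6Δₜ = -0.6 × (4/9) × 178 = -47 kJ/mol.
OSPE = -71 − (-47) = -24 kJ/mol.

-24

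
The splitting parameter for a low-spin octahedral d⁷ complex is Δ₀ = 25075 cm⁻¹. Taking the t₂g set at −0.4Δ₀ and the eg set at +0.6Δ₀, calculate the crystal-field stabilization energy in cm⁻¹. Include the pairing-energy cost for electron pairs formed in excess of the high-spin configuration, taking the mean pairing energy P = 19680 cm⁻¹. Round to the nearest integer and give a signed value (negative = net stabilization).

Configuration: t₂g⁶ eg¹.
The orbital stabilization is -1.8Δ₀ = -1.8 × 25075 = -45135 cm⁻¹.
Relative to high-spin t₂g⁵ eg² (2 paired), the low-spin configuration has 1 additional pair, contributing +1 × 19680 = +19680 cm⁻¹.
Overall CFSE = -45135 + 19680 = -25455 cm⁻¹.

-25455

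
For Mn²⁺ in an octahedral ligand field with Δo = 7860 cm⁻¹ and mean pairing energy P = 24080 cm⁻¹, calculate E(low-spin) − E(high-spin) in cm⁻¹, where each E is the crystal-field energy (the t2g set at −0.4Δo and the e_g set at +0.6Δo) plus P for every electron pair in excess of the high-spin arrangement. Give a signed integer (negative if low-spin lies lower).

32440

Group 7 minus oxidation state +2 gives a d⁵ configuration for Mn²⁺.
In the high-spin limit (t2g^3 e_g^2) the orbital term is 0.0Δo = 0 cm⁻¹, with no excess pairing.
Low-spin: t2g^5 e_g^0, orbital CFSE = -2.0Δo = -15720 cm⁻¹; plus 2 excess pairs × P = +48160 cm⁻¹; total 32440 cm⁻¹.
Thus E(LS) − E(HS) = 32440 cm⁻¹.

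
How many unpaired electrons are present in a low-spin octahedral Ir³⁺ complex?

Ir sits in group 9; removing 3 electrons leaves Ir³⁺ with 9 − 3 = 6 d electrons.
Configuration: t₂g⁶ eg⁰, giving 0 unpaired electrons.

0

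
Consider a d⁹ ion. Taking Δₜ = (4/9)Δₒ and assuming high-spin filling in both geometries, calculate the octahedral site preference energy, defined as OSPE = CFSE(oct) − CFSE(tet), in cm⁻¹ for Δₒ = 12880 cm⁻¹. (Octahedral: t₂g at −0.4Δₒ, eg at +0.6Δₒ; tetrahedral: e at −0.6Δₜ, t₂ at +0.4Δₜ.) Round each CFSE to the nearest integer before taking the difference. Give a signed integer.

In an octahedral site d⁹ (HS) is t₂g⁶ eg³, giving CFSE(oct) = -0.6Δₒ = -7728 cm⁻¹.
Tetrahedral: e⁴ t₂⁵, CFSE = 4(−0.6) + 5(+0.4) = -0.4Δₜ = -0.4 × (4/9) × 12880 = -2290 cm⁻¹.
OSPE = CFSE(oct) − CFSE(tet) = -7728 − (-2290) = -5438 cm⁻¹.

-5438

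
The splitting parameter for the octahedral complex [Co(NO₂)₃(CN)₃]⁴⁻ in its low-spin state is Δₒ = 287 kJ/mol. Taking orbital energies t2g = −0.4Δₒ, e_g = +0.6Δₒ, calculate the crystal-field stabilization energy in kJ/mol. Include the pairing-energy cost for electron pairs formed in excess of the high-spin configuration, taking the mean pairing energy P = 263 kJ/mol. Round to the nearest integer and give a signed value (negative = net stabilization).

Ligand charges: 3×(-1) from NO₂⁻ and 3×(-1) from CN⁻ sum to -6; with overall charge -4, Co is +2.
Co sits in group 9; removing 2 electrons leaves Co²⁺ with 9 − 2 = 7 d electrons.
Electron filling gives t2g^6 e_g^1.
CFSE(orbital) = 6×(-0.4Δₒ) + 1×(0.6Δₒ) = -1.8Δₒ; with Δₒ = 287 kJ/mol that is -517 kJ/mol.
High-spin d⁷ would be t2g^5 e_g^2 with 2 pairs; low-spin has 3, so 1 excess pair costs +1P = +263 kJ/mol.
Combining: -517 + 263 = -254 kJ/mol.

-254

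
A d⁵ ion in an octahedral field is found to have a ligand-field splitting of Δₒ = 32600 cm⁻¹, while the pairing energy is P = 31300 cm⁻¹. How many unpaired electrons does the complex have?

With Δₒ > P the complex is low-spin.
That gives t₂g⁵ eg⁰.
Unpaired electrons: 1.

1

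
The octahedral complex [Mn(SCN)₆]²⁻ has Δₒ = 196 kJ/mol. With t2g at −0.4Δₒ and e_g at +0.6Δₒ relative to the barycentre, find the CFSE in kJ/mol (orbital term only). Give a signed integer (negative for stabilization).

Each SCN⁻ contributes -1; 6 × (-1) = -6. With overall charge -2, Mn is in the +4 oxidation state.
Mn sits in group 7; removing 4 electrons leaves Mn⁴⁺ with 7 − 4 = 3 d electrons.
For octahedral d³ the high- and low-spin configurations coincide.
Configuration: t2g^3 e_g^0.
CFSE(orbital) = 3×(-0.4Δₒ) + 0×(0.6Δₒ) = -1.2Δₒ; with Δₒ = 196 kJ/mol that is -235 kJ/mol.

-235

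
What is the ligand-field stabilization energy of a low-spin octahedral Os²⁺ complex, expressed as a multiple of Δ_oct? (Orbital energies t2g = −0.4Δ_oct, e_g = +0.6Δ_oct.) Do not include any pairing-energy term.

-2.4 Δ_oct

Os is in group 8, so Os²⁺ is d⁶ (8 − 2 = 6).
Configuration: t2g^6 e_g^0.
CFSE = 6(-0.4Δ_oct) + 0(0.6Δ_oct) = -2.4Δ_oct + 0.0Δ_oct = -2.4Δ_oct.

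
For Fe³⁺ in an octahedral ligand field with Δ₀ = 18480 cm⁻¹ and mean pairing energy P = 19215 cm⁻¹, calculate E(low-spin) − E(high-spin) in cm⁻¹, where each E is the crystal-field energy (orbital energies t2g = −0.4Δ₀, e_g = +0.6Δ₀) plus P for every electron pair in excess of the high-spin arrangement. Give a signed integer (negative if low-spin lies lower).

Fe³⁺: group 8, so d-count = 8 − 3 = 5.
In the high-spin limit (t2g^3 e_g^2) the orbital term is 0.0Δ₀ = 0 cm⁻¹, with no excess pairing.
Low-spin t2g^5 e_g^0 gives -2.0Δ₀ = -36960 cm⁻¹, but forming 2 extra pairs costs 2P = 38430 cm⁻¹, so E(LS) = -36960 + 38430 = 1470 cm⁻¹.
Thus E(LS) − E(HS) = 1470 cm⁻¹.

1470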